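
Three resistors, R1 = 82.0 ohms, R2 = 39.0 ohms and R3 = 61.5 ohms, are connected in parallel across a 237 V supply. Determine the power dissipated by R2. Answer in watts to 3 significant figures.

The supply voltage appears across each parallel branch — just use P = V²/R2.
P_R2 = V² / R2 = (237)² / 39.0 Ω = 1440 W

1440 W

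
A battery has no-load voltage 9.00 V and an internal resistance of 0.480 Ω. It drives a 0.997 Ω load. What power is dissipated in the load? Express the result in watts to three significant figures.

Find the circuit current first, then P = I²R for the load (series elements share I).
I = ε / (r + R) = 9.00 / (0.480 + 0.997) = 6.093 A
P_load = I² R = (6.093)² × 0.997 = 37.02 W

37.0 W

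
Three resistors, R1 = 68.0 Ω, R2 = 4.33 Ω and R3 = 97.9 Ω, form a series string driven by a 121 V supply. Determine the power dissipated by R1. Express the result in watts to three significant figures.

34.4 W

Series elements share the same current, so find I first, then use P = I²R.
R_total = 68.0 + 4.33 + 97.9 = 170.2 Ω
I = V / R_total = 121 / 170.2 = 0.7108 A
P_R1 = I² × R1 = (0.7108)² × 68.0 = 34.36 W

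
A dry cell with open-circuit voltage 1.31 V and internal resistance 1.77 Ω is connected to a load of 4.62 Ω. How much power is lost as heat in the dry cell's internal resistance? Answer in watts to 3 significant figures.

0.0744 W

Internal loss is I²r, with I set by the total series resistance r+R.
I = ε / (r + R) = 1.31 / (1.77 + 4.62) = 0.2050 A
P_int = I² r = (0.2050)² × 1.77 = 0.07439 W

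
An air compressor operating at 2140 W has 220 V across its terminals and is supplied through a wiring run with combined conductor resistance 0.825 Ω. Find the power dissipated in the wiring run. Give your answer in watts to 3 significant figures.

78.1 W

The wiring run is a series resistance carrying the load current; its dissipation is I²R_line.
I = P / V = 2140 / 220 = 9.727 A through the wiring run.
P_line = I² R_line = (9.727)² × 0.825 = 78.06 W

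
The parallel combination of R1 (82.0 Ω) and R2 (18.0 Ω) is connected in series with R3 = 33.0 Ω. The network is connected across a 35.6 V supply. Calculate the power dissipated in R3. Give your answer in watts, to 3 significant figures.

18.3 W

First find R_p for the parallel pair, then treat R_p + R3 as a series loop.
R_p = (82.0×18.0)/(82.0+18.0) = 14.76 Ω
R_total = R_p + 33.0 = 14.76 + 33.0 = 47.76 Ω
I = V / R_total = 35.6 / 47.76 = 0.7454 A
R3 is the series element, so its power is I²R.
P_R3 = (0.7454)² × 33.0 = 18.34 W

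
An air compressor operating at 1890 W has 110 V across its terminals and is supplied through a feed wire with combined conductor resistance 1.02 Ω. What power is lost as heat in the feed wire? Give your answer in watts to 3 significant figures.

301 W

Line loss is just I²R for the cable — we know both I and R_line directly.
I = P / V = 1890 / 110 = 17.18 A through the feed wire.
P_line = I² R_line = (17.18)² × 1.02 = 301.1 W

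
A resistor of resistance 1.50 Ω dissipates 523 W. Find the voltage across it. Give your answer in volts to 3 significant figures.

From P = V I = I²R = V²/R, with the two given quantities we get V = √(P R).
V = √(523 × 1.50) = 28.01 V

28.0 V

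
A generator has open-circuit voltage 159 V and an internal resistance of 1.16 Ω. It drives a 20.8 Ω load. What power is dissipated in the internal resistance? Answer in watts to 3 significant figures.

60.8 W

Internal loss is I²r, with I set by the total series resistance r+R.
I = ε / (r + R) = 159 / (1.16 + 20.8) = 7.240 A
P_int = I² r = (7.240)² × 1.16 = 60.81 W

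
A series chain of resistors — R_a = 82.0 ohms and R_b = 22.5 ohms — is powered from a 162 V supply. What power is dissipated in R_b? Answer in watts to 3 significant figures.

The current is common to all series resistors; compute it, then apply P = I²R for the target.
R_total = 82.0 + 22.5 = 104.5 Ω
I = V / R_total = 162 / 104.5 = 1.550 A
P_R_b = I² × R_b = (1.550)² × 22.5 = 54.07 W

54.1 W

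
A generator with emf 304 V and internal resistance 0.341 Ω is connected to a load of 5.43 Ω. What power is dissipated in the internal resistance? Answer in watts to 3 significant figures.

946 W

r is in series with the load, so it carries the full circuit current — the loss in it is I²r.
I = ε / (r + R) = 304 / (0.341 + 5.43) = 52.68 A
P_int = I² r = (52.68)² × 0.341 = 946.2 W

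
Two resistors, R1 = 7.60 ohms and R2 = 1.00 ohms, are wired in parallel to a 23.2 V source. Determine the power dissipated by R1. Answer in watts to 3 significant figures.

70.8 W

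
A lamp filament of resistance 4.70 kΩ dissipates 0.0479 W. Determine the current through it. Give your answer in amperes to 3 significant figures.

0.00319 A

Inverting the appropriate power form: I = √(P / R).
I = √(0.0479 / 4700) = 0.003192 A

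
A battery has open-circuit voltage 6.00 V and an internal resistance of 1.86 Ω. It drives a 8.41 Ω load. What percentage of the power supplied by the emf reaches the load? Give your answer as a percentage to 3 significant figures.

81.9 %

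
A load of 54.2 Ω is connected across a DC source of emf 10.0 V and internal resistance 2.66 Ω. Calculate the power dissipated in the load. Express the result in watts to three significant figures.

Find the circuit current first, then P = I²R for the load (series elements share I).
I = ε / (r + R) = 10.0 / (2.66 + 54.2) = 0.1759 A
P_load = I² R = (0.1759)² × 54.2 = 1.676 W

1.68 W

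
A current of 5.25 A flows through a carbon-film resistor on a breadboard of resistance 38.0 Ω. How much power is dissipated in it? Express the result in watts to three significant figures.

Knowing I and R, the power is just I²R — no need to find V first.
P = (5.250 A)² × 38.0 Ω = 1047 W

1050 W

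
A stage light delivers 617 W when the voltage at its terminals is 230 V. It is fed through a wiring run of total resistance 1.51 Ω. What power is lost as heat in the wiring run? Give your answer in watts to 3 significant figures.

The wiring run and load are in series, so the same current flows in both; the loss is I²R_line.
I = P / V = 617 / 230 = 2.683 A through the wiring run.
P_line = I² R_line = (2.683)² × 1.51 = 10.87 W

10.9 W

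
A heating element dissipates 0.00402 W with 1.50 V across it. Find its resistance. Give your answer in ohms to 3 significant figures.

Inverting the appropriate power form: R = V² / P.
R = (1.50)² / 0.00402 = 559.7 Ω

560 Ω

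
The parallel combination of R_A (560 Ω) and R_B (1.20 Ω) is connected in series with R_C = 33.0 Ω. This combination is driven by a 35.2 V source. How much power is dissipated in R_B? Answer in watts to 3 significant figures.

1.27 W

First find R_p for the parallel pair, then treat R_p + R_C as a series loop.
R_p = (560×1.20)/(560+1.20) = 1.197 Ω
R_total = R_p + 33.0 = 1.197 + 33.0 = 34.20 Ω
I = V / R_total = 35.2 / 34.20 = 1.029 A
Voltage across the parallel pair: V_p = I × R_p = 1.029 × 1.197 = 1.233 V
R_B sits across V_p; its power is V_p²/R.
P_R_B = (1.233)² / 1.20 = 1.266 W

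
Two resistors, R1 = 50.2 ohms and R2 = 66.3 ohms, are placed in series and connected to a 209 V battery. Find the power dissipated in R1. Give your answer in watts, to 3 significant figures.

Since the resistors are in series they all carry the loop current I = V/R_total; the power in any one is I²R.
R_total = 50.2 + 66.3 = 116.5 Ω
I = V / R_total = 209 / 116.5 = 1.794 A
P_R1 = I² × R1 = (1.794)² × 50.2 = 161.6 W

162 W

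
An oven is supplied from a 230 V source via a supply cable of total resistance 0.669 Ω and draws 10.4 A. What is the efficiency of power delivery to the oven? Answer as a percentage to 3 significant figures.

97.0 %

The supply cable carries the full 10.4 A.
P_line = I² R_line = (10.40)² × 0.669 = 72.36 W
P_source = V I = 230 × 10.40 = 2392 W; P_load = 2320 W
η = P_load / P_source = 2320 / 2392 = 0.9697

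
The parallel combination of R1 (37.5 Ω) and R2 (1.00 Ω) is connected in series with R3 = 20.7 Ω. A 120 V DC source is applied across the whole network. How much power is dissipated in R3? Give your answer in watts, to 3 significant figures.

635 W

Combine R1 and R2 into their parallel equivalent first, reducing the network to two series resistors.
R_p = (37.5×1.00)/(37.5+1.00) = 0.9740 Ω
R_total = R_p + 20.7 = 0.9740 + 20.7 = 21.67 Ω
I = V / R_total = 120 / 21.67 = 5.537 A
All the supply current flows through R3; use P = I²R3.
P_R3 = (5.537)² × 20.7 = 634.5 W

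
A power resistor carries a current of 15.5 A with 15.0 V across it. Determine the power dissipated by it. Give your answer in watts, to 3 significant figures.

With V and I both given, power follows immediately from P = V I.
P = 15.0 V × 15.50 A = 232.5 W

232 W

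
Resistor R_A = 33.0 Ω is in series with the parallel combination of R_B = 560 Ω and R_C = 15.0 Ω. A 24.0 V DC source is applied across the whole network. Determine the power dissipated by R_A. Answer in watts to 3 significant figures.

Replace R_B and R_C with their parallel equivalent so the circuit becomes R_A in series with R_p.
R_p = (560×15.0)/(560+15.0) = 14.61 Ω
R_total = 33.0 + 14.61 = 47.61 Ω
I = V / R_total = 24.0 / 47.61 = 0.5041 A
All the current flows through R_A; use P = I²R.
P_R_A = (0.5041)² × 33.0 = 8.386 W

8.39 W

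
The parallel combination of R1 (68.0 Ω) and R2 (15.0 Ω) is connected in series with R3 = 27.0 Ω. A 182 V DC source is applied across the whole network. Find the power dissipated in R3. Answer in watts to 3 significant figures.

Combine R1 and R2 into their parallel equivalent first, reducing the network to two series resistors.
R_p = (68.0×15.0)/(68.0+15.0) = 12.29 Ω
R_total = R_p + 27.0 = 12.29 + 27.0 = 39.29 Ω
I = V / R_total = 182 / 39.29 = 4.632 A
R3 is the series element, so its power is I²R.
P_R3 = (4.632)² × 27.0 = 579.4 W

579 W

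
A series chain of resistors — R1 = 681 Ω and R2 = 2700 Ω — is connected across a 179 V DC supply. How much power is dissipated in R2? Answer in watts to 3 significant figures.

7.57 W

Series elements share the same current, so find I first, then use P = I²R.
R_total = 681 + 2700 = 3381 Ω
I = V / R_total = 179 / 3381 = 0.05294 A
P_R2 = I² × R2 = (0.05294)² × 2700 = 7.568 W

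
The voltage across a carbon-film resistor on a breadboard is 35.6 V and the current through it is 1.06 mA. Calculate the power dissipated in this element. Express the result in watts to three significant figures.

With V and I both given, power follows immediately from P = V I.
P = 35.6 V × 0.001060 A = 0.03774 W

0.0377 W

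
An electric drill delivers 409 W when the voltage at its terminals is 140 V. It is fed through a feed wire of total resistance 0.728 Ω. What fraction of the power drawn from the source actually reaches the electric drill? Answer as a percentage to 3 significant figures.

98.5 %

I = P / V = 409 / 140 = 2.921 A through the feed wire.
P_line = I² R_line = (2.921)² × 0.728 = 6.213 W
P_source = P_load + P_line = 409.0 + 6.213 = 415.2 W
η = P_load / P_source = 409.0 / 415.2 = 0.9850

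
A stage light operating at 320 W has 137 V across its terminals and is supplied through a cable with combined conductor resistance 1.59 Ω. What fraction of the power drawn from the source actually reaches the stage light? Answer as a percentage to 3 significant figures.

I = P / V = 320 / 137 = 2.336 A through the cable.
P_line = I² R_line = (2.336)² × 1.59 = 8.675 W
P_source = P_load + P_line = 320.0 + 8.675 = 328.7 W
η = P_load / P_source = 320.0 / 328.7 = 0.9736

97.4 %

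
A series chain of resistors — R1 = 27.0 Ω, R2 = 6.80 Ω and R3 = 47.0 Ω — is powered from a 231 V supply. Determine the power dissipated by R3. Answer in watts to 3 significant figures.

In a series string the same current flows through every resistor — find that current, then P = I²R for the one we want.
R_total = 27.0 + 6.80 + 47.0 = 80.80 Ω
I = V / R_total = 231 / 80.80 = 2.859 A
P_R3 = I² × R3 = (2.859)² × 47.0 = 384.1 W

384 W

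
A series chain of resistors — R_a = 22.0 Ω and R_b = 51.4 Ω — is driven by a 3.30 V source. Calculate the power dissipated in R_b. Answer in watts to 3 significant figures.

0.104 W

Series elements share the same current, so find I first, then use P = I²R.
R_total = 22.0 + 51.4 = 73.40 Ω
I = V / R_total = 3.30 / 73.40 = 0.04496 A
P_R_b = I² × R_b = (0.04496)² × 51.4 = 0.1039 W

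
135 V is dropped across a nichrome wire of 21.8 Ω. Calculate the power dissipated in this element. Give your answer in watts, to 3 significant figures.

836 W

We know the drop across the element and its resistance — P = V²/R, one step.
P = (135 V)² / 21.8 Ω = 836.0 W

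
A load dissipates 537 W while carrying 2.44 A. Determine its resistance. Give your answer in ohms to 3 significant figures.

90.2 Ω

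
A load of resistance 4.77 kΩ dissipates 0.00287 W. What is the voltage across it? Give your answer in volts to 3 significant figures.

3.70 V

Rearranging the power relation for the two known quantities gives V = √(P R).
V = √(0.00287 × 4770) = 3.700 V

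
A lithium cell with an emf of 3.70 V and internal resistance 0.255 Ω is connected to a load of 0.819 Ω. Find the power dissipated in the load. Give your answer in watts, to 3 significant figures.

9.72 W

Find the circuit current first, then P = I²R for the load (series elements share I).
I = ε / (r + R) = 3.70 / (0.255 + 0.819) = 3.445 A
P_load = I² R = (3.445)² × 0.819 = 9.720 W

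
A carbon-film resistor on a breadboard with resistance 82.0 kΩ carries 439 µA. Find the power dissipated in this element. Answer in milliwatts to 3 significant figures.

Current and resistance are given, so P = I²R is the direct form.
P = (0.0004390 A)² × 82000 Ω = 0.01580 W

15.8 mW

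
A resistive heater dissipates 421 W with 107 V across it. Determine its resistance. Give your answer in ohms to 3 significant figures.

27.2 Ω

Inverting the appropriate power form: R = V² / P.
R = (107)² / 421 = 27.19 Ω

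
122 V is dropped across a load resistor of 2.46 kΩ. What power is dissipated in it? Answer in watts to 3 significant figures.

6.05 W

Voltage and resistance are given, so P = V²/R is the one-step route.
P = (122 V)² / 2460 Ω = 6.050 W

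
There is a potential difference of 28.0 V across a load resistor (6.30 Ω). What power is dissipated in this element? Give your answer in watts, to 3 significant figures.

V and R are stated; P = V²/R avoids computing the current.
P = (28.0 V)² / 6.30 Ω = 124.4 W

124 W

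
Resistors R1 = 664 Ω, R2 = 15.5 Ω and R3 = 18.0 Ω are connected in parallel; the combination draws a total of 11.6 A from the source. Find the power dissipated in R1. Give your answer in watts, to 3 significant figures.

13.7 W

Parallel branches share V, not I — compute V via R_eq, then use V²/R for the target branch.
1/R_eq = 1/664 + 1/15.5 + 1/18.0 ⇒ R_eq = 8.225 Ω
V = I_total × R_eq = 11.60 × 8.225 = 95.41 V
P_R1 = V² / R1 = (95.41)² / 664 = 13.71 W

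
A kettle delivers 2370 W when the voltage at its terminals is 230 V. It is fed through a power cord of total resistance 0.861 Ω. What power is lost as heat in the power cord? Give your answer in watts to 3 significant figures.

The power cord is a series resistance carrying the load current; its dissipation is I²R_line.
I = P / V = 2370 / 230 = 10.30 A through the power cord.
P_line = I² R_line = (10.30)² × 0.861 = 91.42 W

91.4 W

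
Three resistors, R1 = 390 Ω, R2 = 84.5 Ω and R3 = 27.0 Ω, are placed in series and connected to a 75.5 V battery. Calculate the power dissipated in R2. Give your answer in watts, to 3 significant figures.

1.92 W

Series elements share the same current, so find I first, then use P = I²R.
R_total = 390 + 84.5 + 27.0 = 501.5 Ω
I = V / R_total = 75.5 / 501.5 = 0.1505 A
P_R2 = I² × R2 = (0.1505)² × 84.5 = 1.915 W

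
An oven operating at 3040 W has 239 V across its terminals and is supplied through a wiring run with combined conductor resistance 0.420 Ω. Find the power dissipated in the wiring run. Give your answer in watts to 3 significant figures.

Line loss is just I²R for the cable — we know both I and R_line directly.
I = P / V = 3040 / 239 = 12.72 A through the wiring run.
P_line = I² R_line = (12.72)² × 0.420 = 67.95 W

68.0 W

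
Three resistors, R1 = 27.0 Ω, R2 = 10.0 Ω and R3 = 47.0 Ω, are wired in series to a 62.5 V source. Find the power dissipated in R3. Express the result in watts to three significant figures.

26.0 W

The current is common to all series resistors; compute it, then apply P = I²R for the target.
R_total = 27.0 + 10.0 + 47.0 = 84.00 Ω
I = V / R_total = 62.5 / 84.00 = 0.7440 A
P_R3 = I² × R3 = (0.7440)² × 47.0 = 26.02 W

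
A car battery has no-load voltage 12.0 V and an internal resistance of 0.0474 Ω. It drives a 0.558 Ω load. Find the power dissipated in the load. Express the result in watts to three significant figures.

219 W

The internal resistance and the load are in series, so the same I flows through both; get I from ε/(r+R), then I²R for the load.
I = ε / (r + R) = 12.0 / (0.0474 + 0.558) = 19.82 A
P_load = I² R = (19.82)² × 0.558 = 219.2 W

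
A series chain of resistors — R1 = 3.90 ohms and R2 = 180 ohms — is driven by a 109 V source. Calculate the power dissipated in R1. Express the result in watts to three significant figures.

1.37 W

The current is common to all series resistors; compute it, then apply P = I²R for the target.
R_total = 3.90 + 180 = 183.9 Ω
I = V / R_total = 109 / 183.9 = 0.5927 A
P_R1 = I² × R1 = (0.5927)² × 3.90 = 1.370 W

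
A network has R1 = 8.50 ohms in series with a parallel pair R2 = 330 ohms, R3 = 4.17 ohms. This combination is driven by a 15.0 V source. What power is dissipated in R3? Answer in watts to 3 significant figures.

Replace R2 and R3 with their parallel equivalent so the circuit becomes R1 in series with R_p.
R_p = (330×4.17)/(330+4.17) = 4.118 Ω
R_total = 8.50 + 4.118 = 12.62 Ω
I = V / R_total = 15.0 / 12.62 = 1.189 A
Voltage across the parallel pair: V_p = I × R_p = 1.189 × 4.118 = 4.895 V
R3 sees V_p directly, so P = V_p² / R3.
P_R3 = (4.895)² / 4.17 = 5.747 W

5.75 W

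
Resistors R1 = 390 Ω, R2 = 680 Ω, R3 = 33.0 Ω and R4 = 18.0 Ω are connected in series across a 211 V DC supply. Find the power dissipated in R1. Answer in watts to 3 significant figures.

In a series string the same current flows through every resistor — find that current, then P = I²R for the one we want.
R_total = 390 + 680 + 33.0 + 18.0 = 1121 Ω
I = V / R_total = 211 / 1121 = 0.1882 A
P_R1 = I² × R1 = (0.1882)² × 390 = 13.82 W

13.8 W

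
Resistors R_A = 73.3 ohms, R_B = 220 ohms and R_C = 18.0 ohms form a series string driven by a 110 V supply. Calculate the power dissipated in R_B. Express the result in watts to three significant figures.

In a series string the same current flows through every resistor — find that current, then P = I²R for the one we want.
R_total = 73.3 + 220 + 18.0 = 311.3 Ω
I = V / R_total = 110 / 311.3 = 0.3534 A
P_R_B = I² × R_B = (0.3534)² × 220 = 27.47 W

27.5 W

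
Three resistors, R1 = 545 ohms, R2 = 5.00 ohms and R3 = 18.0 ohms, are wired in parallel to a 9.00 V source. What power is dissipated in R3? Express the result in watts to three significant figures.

4.50 W

Every branch has 9.00 V across it, so for R3 the power is simply V²/R.
P_R3 = V² / R3 = (9.00)² / 18.0 Ω = 4.500 W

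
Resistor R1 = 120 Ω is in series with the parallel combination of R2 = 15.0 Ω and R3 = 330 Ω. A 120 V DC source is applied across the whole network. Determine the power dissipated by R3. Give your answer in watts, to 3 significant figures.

First combine the parallel branches into one equivalent R_p, then R1 + R_p is a series pair.
R_p = (15.0×330)/(15.0+330) = 14.35 Ω
R_total = 120 + 14.35 = 134.3 Ω
I = V / R_total = 120 / 134.3 = 0.8932 A
Voltage across the parallel pair: V_p = I × R_p = 0.8932 × 14.35 = 12.82 V
With V_p across R3, its power is V_p²/R3.
P_R3 = (12.82)² / 330 = 0.4977 W

0.498 W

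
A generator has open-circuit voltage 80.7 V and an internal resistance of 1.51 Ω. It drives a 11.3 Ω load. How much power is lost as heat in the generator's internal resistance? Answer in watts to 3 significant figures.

59.9 W

Internal loss is I²r, with I set by the total series resistance r+R.
I = ε / (r + R) = 80.7 / (1.51 + 11.3) = 6.300 A
P_int = I² r = (6.300)² × 1.51 = 59.93 W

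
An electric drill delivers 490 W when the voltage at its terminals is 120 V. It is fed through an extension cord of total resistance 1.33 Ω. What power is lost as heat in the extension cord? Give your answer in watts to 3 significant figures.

Only the current and the line resistance are needed for the I²R loss.
I = P / V = 490 / 120 = 4.083 A through the extension cord.
P_line = I² R_line = (4.083)² × 1.33 = 22.18 W

22.2 W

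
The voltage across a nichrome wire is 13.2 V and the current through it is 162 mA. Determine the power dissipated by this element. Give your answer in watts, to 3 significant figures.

Both the voltage across and the current through the element are known, so P = V I applies directly.
P = 13.2 V × 0.1620 A = 2.138 W

2.14 W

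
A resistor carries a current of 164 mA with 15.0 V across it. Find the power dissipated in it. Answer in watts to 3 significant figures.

2.46 W

With V and I both given, power follows immediately from P = V I.
P = 15.0 V × 0.1640 A = 2.460 W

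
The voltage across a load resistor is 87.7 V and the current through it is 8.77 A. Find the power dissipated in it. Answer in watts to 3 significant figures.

V and I are known directly — P = V I, no intermediate step needed.
P = 87.7 V × 8.770 A = 769.1 W

769 W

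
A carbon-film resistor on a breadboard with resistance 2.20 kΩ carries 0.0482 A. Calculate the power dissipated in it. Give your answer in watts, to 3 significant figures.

With I and R stated, P = I²R applies in one step.
P = (0.04820 A)² × 2200 Ω = 5.111 W

5.11 W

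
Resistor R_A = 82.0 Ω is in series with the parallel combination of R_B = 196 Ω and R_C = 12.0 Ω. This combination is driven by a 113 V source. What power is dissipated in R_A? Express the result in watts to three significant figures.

Replace R_B and R_C with their parallel equivalent so the circuit becomes R_A in series with R_p.
R_p = (196×12.0)/(196+12.0) = 11.31 Ω
R_total = 82.0 + 11.31 = 93.31 Ω
I = V / R_total = 113 / 93.31 = 1.211 A
The full supply current passes through R_A: P = I²R.
P_R_A = (1.211)² × 82.0 = 120.3 W

120 W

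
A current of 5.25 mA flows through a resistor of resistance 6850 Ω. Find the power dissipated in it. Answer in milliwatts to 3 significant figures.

189 mW

Knowing I and R, the power is just I²R — no need to find V first.
P = (0.005250 A)² × 6850 Ω = 0.1888 W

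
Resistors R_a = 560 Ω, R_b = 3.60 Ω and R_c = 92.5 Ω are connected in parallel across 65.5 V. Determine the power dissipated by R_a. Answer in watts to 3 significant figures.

7.66 W

Every branch has 65.5 V across it, so for R_a the power is simply V²/R.
P_R_a = V² / R_a = (65.5)² / 560 Ω = 7.661 W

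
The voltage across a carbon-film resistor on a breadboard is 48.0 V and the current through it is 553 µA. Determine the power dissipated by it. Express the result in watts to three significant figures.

With V and I both given, power follows immediately from P = V I.
P = 48.0 V × 0.0005530 A = 0.02654 W

0.0265 W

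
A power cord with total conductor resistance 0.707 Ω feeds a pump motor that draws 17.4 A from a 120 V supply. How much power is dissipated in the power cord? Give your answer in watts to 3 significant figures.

214 W

The power cord and load are in series, so the same current flows in both; the loss is I²R_line.
The power cord carries the full 17.4 A.
P_line = I² R_line = (17.40)² × 0.707 = 214.1 W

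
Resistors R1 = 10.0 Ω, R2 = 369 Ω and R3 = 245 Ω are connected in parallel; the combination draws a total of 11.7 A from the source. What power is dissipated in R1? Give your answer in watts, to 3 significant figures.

Only the total current is stated, so first find the parallel equivalent to get the voltage across the combination.
1/R_eq = 1/10.0 + 1/369 + 1/245 ⇒ R_eq = 9.364 Ω
V = I_total × R_eq = 11.70 × 9.364 = 109.6 V
P_R1 = V² / R1 = (109.6)² / 10.0 = 1200 W

1200 W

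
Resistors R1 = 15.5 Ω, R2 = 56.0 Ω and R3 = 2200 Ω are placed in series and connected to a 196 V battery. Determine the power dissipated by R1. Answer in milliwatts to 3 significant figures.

In a series string the same current flows through every resistor — find that current, then P = I²R for the one we want.
R_total = 15.5 + 56.0 + 2200 = 2272 Ω
I = V / R_total = 196 / 2272 = 0.08629 A
P_R1 = I² × R1 = (0.08629)² × 15.5 = 0.1154 W

115 mW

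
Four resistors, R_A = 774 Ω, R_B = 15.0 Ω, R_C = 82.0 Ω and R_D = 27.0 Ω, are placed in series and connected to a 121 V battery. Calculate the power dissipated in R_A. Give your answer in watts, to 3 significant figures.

Since the resistors are in series they all carry the loop current I = V/R_total; the power in any one is I²R.
R_total = 774 + 15.0 + 82.0 + 27.0 = 898.0 Ω
I = V / R_total = 121 / 898.0 = 0.1347 A
P_R_A = I² × R_A = (0.1347)² × 774 = 14.05 W

14.1 W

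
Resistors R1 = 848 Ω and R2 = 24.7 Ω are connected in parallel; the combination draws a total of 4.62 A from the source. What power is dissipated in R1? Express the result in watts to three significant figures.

Parallel branches share V, not I — compute V via R_eq, then use V²/R for the target branch.
1/R_eq = 1/848 + 1/24.7 ⇒ R_eq = 24.00 Ω
V = I_total × R_eq = 4.620 × 24.00 = 110.9 V
P_R1 = V² / R1 = (110.9)² / 848 = 14.50 W

14.5 W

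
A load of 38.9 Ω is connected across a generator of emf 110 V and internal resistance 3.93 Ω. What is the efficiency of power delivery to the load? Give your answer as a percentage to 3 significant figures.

90.8 %

Efficiency is P_load / P_total. With a series r and R sharing the same I, P = I²R for each, so η = R/(R+r).
η = R / (R + r) = 38.9 / (38.9 + 3.93) = 0.9082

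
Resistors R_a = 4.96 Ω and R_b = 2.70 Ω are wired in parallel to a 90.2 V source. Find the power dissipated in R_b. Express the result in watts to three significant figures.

3010 W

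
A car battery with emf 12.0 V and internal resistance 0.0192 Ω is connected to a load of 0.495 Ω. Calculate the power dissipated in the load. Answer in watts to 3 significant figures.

Find the circuit current first, then P = I²R for the load (series elements share I).
I = ε / (r + R) = 12.0 / (0.0192 + 0.495) = 23.34 A
P_load = I² R = (23.34)² × 0.495 = 269.6 W

270 W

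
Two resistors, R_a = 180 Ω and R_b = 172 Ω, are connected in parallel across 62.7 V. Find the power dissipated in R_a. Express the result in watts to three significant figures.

21.8 W

R_a sits directly across the source, so P = V²/R with V = 62.7 V.
P_R_a = V² / R_a = (62.7)² / 180 Ω = 21.84 W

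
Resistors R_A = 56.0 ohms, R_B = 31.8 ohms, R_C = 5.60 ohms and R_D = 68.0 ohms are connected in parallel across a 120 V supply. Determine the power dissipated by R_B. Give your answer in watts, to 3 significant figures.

453 W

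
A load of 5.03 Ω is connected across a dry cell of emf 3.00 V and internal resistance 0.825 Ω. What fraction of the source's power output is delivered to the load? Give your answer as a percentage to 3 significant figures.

85.9 %

Efficiency is P_load / P_total. With a series r and R sharing the same I, P = I²R for each, so η = R/(R+r).
η = R / (R + r) = 5.03 / (5.03 + 0.825) = 0.8591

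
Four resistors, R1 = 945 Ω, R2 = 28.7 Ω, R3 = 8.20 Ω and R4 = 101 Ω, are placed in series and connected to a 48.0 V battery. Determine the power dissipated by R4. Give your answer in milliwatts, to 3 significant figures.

198 mW

Every series element carries the same I. Get I from the total resistance, then P = I² × R4.
R_total = 945 + 28.7 + 8.20 + 101 = 1083 Ω
I = V / R_total = 48.0 / 1083 = 0.04433 A
P_R4 = I² × R4 = (0.04433)² × 101 = 0.1984 W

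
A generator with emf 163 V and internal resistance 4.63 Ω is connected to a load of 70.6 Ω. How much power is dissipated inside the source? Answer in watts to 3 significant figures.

Internal loss is I²r, with I set by the total series resistance r+R.
I = ε / (r + R) = 163 / (4.63 + 70.6) = 2.167 A
P_int = I² r = (2.167)² × 4.63 = 21.74 W

21.7 W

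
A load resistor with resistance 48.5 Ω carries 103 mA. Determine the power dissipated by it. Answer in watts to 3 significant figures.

0.515 W

Current and resistance are given, so P = I²R is the direct form.
P = (0.1030 A)² × 48.5 Ω = 0.5145 W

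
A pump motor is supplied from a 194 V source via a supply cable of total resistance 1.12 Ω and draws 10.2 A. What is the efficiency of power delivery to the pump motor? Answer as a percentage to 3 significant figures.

The supply cable carries the full 10.2 A.
P_line = I² R_line = (10.20)² × 1.12 = 116.5 W
P_source = V I = 194 × 10.20 = 1979 W; P_load = 1862 W
η = P_load / P_source = 1862 / 1979 = 0.9411

94.1 %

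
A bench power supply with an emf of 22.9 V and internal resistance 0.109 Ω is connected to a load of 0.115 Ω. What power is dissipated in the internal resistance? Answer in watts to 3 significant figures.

Internal loss is I²r, with I set by the total series resistance r+R.
I = ε / (r + R) = 22.9 / (0.109 + 0.115) = 102.2 A
P_int = I² r = (102.2)² × 0.109 = 1139 W

1140 W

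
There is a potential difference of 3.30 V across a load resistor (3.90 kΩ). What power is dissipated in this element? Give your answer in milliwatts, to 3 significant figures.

2.79 mW

Voltage and resistance are given, so P = V²/R is the one-step route.
P = (3.30 V)² / 3900 Ω = 0.002792 W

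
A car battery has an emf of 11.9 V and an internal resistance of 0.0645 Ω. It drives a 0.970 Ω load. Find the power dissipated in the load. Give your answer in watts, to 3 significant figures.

128 W

Find the circuit current first, then P = I²R for the load (series elements share I).
I = ε / (r + R) = 11.9 / (0.0645 + 0.970) = 11.50 A
P_load = I² R = (11.50)² × 0.970 = 128.4 W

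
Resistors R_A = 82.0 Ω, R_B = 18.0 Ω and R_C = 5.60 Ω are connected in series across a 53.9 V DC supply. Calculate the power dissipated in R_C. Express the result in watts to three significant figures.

1.46 W

Series elements share the same current, so find I first, then use P = I²R.
R_total = 82.0 + 18.0 + 5.60 = 105.6 Ω
I = V / R_total = 53.9 / 105.6 = 0.5104 A
P_R_C = I² × R_C = (0.5104)² × 5.60 = 1.459 W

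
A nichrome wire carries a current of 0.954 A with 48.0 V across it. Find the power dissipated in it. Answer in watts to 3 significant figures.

45.8 W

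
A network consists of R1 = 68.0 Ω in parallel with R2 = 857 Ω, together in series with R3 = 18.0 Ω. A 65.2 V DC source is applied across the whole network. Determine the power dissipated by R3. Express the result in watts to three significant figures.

11.7 W

First find R_p for the parallel pair, then treat R_p + R3 as a series loop.
R_p = (68.0×857)/(68.0+857) = 63.00 Ω
R_total = R_p + 18.0 = 63.00 + 18.0 = 81.00 Ω
I = V / R_total = 65.2 / 81.00 = 0.8049 A
All the supply current flows through R3; use P = I²R3.
P_R3 = (0.8049)² × 18.0 = 11.66 W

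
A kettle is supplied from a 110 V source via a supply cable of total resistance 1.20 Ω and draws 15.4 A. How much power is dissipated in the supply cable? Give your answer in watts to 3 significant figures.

285 W

Line loss is just I²R for the cable — we know both I and R_line directly.
The supply cable carries the full 15.4 A.
P_line = I² R_line = (15.40)² × 1.20 = 284.6 W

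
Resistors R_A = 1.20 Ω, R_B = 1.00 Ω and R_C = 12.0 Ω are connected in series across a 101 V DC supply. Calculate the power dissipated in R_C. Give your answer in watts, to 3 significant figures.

The current is common to all series resistors; compute it, then apply P = I²R for the target.
R_total = 1.20 + 1.00 + 12.0 = 14.20 Ω
I = V / R_total = 101 / 14.20 = 7.113 A
P_R_C = I² × R_C = (7.113)² × 12.0 = 607.1 W

607 W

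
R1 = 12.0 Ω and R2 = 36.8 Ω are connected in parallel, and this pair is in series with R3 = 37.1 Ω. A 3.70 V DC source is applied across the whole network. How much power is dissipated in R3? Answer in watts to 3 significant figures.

Reduce the parallel combination to a single R_p; the circuit then becomes R_p in series with the remaining resistor.
R_p = (12.0×36.8)/(12.0+36.8) = 9.049 Ω
R_total = R_p + 37.1 = 9.049 + 37.1 = 46.15 Ω
I = V / R_total = 3.70 / 46.15 = 0.08017 A
All the supply current flows through R3; use P = I²R3.
P_R3 = (0.08017)² × 37.1 = 0.2385 W

0.238 W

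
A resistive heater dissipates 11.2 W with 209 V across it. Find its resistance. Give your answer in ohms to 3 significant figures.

The two known quantities fix the third via R = V² / P.
R = (209)² / 11.2 = 3900 Ω

3900 Ω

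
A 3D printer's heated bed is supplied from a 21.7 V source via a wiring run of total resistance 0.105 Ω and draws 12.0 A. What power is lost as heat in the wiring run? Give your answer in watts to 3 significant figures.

The wiring run and load are in series, so the same current flows in both; the loss is I²R_line.
The wiring run carries the full 12.0 A.
P_line = I² R_line = (12.00)² × 0.105 = 15.12 W

15.1 W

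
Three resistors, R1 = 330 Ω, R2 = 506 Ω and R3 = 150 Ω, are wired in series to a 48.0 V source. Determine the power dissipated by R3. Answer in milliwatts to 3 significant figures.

Series elements share the same current, so find I first, then use P = I²R.
R_total = 330 + 506 + 150 = 986.0 Ω
I = V / R_total = 48.0 / 986.0 = 0.04868 A
P_R3 = I² × R3 = (0.04868)² × 150 = 0.3555 W

355 mW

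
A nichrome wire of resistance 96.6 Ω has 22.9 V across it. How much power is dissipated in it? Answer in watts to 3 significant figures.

Voltage and resistance are given, so P = V²/R is the one-step route.
P = (22.9 V)² / 96.6 Ω = 5.429 W

5.43 W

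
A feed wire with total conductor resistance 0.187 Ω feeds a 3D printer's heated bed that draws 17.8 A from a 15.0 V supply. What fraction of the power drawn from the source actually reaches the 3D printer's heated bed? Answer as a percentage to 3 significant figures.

The feed wire carries the full 17.8 A.
P_line = I² R_line = (17.80)² × 0.187 = 59.25 W
P_source = V I = 15.0 × 17.80 = 267.0 W; P_load = 207.8 W
η = P_load / P_source = 207.8 / 267.0 = 0.7781

77.8 %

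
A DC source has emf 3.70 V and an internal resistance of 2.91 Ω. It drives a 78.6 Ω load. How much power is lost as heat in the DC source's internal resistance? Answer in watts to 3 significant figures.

0.00600 W

The source's internal resistance is just another series element carrying I; its dissipation is I²r.
I = ε / (r + R) = 3.70 / (2.91 + 78.6) = 0.04539 A
P_int = I² r = (0.04539)² × 2.91 = 0.005996 W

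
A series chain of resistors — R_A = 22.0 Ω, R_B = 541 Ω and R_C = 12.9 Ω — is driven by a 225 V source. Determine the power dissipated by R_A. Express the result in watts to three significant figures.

3.36 W

Since the resistors are in series they all carry the loop current I = V/R_total; the power in any one is I²R.
R_total = 22.0 + 541 + 12.9 = 575.9 Ω
I = V / R_total = 225 / 575.9 = 0.3907 A
P_R_A = I² × R_A = (0.3907)² × 22.0 = 3.358 W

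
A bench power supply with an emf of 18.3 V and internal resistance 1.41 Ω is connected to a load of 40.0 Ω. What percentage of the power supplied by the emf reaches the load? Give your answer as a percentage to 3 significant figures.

96.6 %

Both r and R carry the same current, so the power split is just the resistance split: η = R/(R+r).
η = R / (R + r) = 40.0 / (40.0 + 1.41) = 0.9660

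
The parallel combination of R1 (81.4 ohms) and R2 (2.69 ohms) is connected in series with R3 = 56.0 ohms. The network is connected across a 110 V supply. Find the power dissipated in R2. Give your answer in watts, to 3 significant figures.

Combine R1 and R2 into their parallel equivalent first, reducing the network to two series resistors.
R_p = (81.4×2.69)/(81.4+2.69) = 2.604 Ω
R_total = R_p + 56.0 = 2.604 + 56.0 = 58.60 Ω
I = V / R_total = 110 / 58.60 = 1.877 A
Voltage across the parallel pair: V_p = I × R_p = 1.877 × 2.604 = 4.888 V
R2 has V_p across it, so P = V_p²/R2.
P_R2 = (4.888)² / 2.69 = 8.881 W

8.88 W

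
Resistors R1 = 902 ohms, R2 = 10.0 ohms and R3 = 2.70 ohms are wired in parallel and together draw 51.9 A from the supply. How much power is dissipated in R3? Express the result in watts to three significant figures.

4490 W

We need the common branch voltage; get it from I_total × R_eq, then P = V²/R for the branch.
1/R_eq = 1/902 + 1/10.0 + 1/2.70 ⇒ R_eq = 2.121 Ω
V = I_total × R_eq = 51.90 × 2.121 = 110.1 V
P_R3 = V² / R3 = (110.1)² / 2.70 = 4488 W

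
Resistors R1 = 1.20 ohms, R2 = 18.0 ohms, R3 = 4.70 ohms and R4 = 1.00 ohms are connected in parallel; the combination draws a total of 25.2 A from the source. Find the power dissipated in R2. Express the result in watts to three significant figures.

7.99 W

Parallel branches share V, not I — compute V via R_eq, then use V²/R for the target branch.
1/R_eq = 1/1.20 + 1/18.0 + 1/4.70 + 1/1.00 ⇒ R_eq = 0.4758 Ω
V = I_total × R_eq = 25.20 × 0.4758 = 11.99 V
P_R2 = V² / R2 = (11.99)² / 18.0 = 7.987 W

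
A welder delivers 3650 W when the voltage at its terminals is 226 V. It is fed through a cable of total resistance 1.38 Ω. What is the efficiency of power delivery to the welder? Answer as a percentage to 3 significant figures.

I = P / V = 3650 / 226 = 16.15 A through the cable.
P_line = I² R_line = (16.15)² × 1.38 = 360.0 W
P_source = P_load + P_line = 3650 + 360.0 = 4010 W
η = P_load / P_source = 3650 / 4010 = 0.9102

91.0 %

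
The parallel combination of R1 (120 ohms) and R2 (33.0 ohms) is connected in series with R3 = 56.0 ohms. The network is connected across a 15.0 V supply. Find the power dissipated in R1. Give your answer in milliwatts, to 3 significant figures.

187 mW

Reduce the parallel combination to a single R_p; the circuit then becomes R_p in series with the remaining resistor.
R_p = (120×33.0)/(120+33.0) = 25.88 Ω
R_total = R_p + 56.0 = 25.88 + 56.0 = 81.88 Ω
I = V / R_total = 15.0 / 81.88 = 0.1832 A
Voltage across the parallel pair: V_p = I × R_p = 0.1832 × 25.88 = 4.741 V
R1 has V_p across it, so P = V_p²/R1.
P_R1 = (4.741)² / 120 = 0.1873 W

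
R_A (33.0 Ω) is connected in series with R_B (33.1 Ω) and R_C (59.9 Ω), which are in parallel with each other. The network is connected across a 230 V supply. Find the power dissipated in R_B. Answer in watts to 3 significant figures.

246 W

Collapse R_B‖R_C to a single equivalent, reducing the network to two series elements.
R_p = (33.1×59.9)/(33.1+59.9) = 21.32 Ω
R_total = 33.0 + 21.32 = 54.32 Ω
I = V / R_total = 230 / 54.32 = 4.234 A
Voltage across the parallel pair: V_p = I × R_p = 4.234 × 21.32 = 90.27 V
R_B is across V_p, so use P = V²/R for that branch.
P_R_B = (90.27)² / 33.1 = 246.2 W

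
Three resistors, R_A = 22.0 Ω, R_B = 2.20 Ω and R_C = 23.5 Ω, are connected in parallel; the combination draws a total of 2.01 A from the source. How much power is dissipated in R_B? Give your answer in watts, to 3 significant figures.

6.24 W

We need the common branch voltage; get it from I_total × R_eq, then P = V²/R for the branch.
1/R_eq = 1/22.0 + 1/2.20 + 1/23.5 ⇒ R_eq = 1.843 Ω
V = I_total × R_eq = 2.010 × 1.843 = 3.705 V
P_R_B = V² / R_B = (3.705)² / 2.20 = 6.239 W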